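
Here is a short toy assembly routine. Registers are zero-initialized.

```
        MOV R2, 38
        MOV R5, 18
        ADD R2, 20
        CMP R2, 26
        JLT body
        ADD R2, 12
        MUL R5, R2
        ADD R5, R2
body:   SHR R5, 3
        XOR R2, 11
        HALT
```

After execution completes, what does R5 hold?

after MOV R2, 38: R2=38
after MOV R5, 18: R5=18
after ADD R2, 20: R2=38+20=58
CMP R2, 26  (cmp 58,26)
JLT body: not taken
after ADD R2, 12: R2=58+12=70
after MUL R5, R2: R5=18*70=1260
after ADD R5, R2: R5=1260+70=1330
after SHR R5, 3: R5=1330>>3=166
after XOR R2, 11: R2=70^11=77
halt.

166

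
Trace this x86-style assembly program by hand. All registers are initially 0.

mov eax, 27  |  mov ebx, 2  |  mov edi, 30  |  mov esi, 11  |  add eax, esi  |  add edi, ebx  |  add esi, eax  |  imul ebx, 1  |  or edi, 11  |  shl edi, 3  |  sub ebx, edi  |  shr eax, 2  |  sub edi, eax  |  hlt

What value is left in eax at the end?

9

after mov eax, 27: eax=27
after mov ebx, 2: ebx=2
after mov edi, 30: edi=30
after mov esi, 11: esi=11
after add eax, esi: eax=27+11=38
after add edi, ebx: edi=30+2=32
after add esi, eax: esi=11+38=49
after imul ebx, 1: ebx=2*1=2
after or edi, 11: edi=32|11=43
after shl edi, 3: edi=43<<3=344
after sub ebx, edi: ebx=2-344=-342
after shr eax, 2: eax=38>>2=9
after sub edi, eax: edi=344-9=335
halt.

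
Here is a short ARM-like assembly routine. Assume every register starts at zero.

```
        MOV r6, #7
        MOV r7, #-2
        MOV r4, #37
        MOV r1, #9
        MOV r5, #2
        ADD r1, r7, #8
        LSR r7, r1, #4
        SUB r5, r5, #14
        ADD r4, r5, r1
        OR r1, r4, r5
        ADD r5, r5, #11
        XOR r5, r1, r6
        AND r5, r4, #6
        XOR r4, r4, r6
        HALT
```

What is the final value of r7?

after MOV r6, #7: r6=7
after MOV r7, #-2: r7=-2
after MOV r4, #37: r4=37
after MOV r1, #9: r1=9
after MOV r5, #2: r5=2
after ADD r1, r7, #8: r1=(-2)+8=6
after LSR r7, r1, #4: r7=6>>4=0
after SUB r5, r5, #14: r5=2-14=-12
after ADD r4, r5, r1: r4=(-12)+6=-6
after OR r1, r4, r5: r1=(-6)|(-12)=-2
after ADD r5, r5, #11: r5=(-12)+11=-1
after XOR r5, r1, r6: r5=(-2)^7=-7
after AND r5, r4, #6: r5=(-6)&6=2
after XOR r4, r4, r6: r4=(-6)^7=-3
halt.

0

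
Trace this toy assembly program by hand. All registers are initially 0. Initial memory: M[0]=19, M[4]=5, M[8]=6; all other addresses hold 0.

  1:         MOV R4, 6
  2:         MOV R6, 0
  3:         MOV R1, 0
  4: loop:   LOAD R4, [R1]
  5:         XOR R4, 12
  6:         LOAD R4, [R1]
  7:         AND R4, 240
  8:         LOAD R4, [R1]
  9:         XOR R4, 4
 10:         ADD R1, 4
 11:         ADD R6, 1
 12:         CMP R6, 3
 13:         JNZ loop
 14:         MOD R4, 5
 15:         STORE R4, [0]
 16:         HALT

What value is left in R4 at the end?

MOV R4, 6 → R4=6
MOV R6, 0 → R6=0
MOV R1, 0 → R1=0
LOAD R4, [R1] → R4=M[0]=19
XOR R4, 12 → R4=19^12=31
LOAD R4, [R1] → R4=M[0]=19
AND R4, 240 → R4=19&240=16
LOAD R4, [R1] → R4=M[0]=19
XOR R4, 4 → R4=19^4=23
ADD R1, 4 → R1=0+4=4
ADD R6, 1 → R6=0+1=1
CMP R6, 3  (cmp 1,3)
JNZ loop: taken
LOAD R4, [R1] → R4=M[4]=5
XOR R4, 12 → R4=5^12=9
LOAD R4, [R1] → R4=M[4]=5
AND R4, 240 → R4=5&240=0
LOAD R4, [R1] → R4=M[4]=5
XOR R4, 4 → R4=5^4=1
ADD R1, 4 → R1=4+4=8
ADD R6, 1 → R6=1+1=2
CMP R6, 3  (cmp 2,3)
JNZ loop: taken
LOAD R4, [R1] → R4=M[8]=6
XOR R4, 12 → R4=6^12=10
LOAD R4, [R1] → R4=M[8]=6
AND R4, 240 → R4=6&240=0
LOAD R4, [R1] → R4=M[8]=6
XOR R4, 4 → R4=6^4=2
ADD R1, 4 → R1=8+4=12
ADD R6, 1 → R6=2+1=3
CMP R6, 3  (cmp 3,3)
JNZ loop: not taken
MOD R4, 5 → R4=2%5=2
STORE R4, [0] → M[0]=2
halt.

2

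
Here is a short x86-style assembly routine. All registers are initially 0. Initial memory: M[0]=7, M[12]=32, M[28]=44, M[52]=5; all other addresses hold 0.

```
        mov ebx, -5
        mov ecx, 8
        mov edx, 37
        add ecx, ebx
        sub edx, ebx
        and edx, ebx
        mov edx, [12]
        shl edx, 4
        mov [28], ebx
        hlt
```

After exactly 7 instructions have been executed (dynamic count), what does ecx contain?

3

ebx=-5
ecx=8
edx=37
ecx=8+(-5)=3
edx=37-(-5)=42
edx=42&(-5)=42
edx=M[12]=32
After step 7: ecx = 3.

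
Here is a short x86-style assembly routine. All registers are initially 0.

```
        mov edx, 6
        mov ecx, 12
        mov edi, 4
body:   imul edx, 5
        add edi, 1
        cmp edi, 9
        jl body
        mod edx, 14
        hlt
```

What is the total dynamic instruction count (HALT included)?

after mov edx, 6: edx=6
after mov ecx, 12: ecx=12
after mov edi, 4: edi=4
after imul edx, 5: edx=6*5=30
after add edi, 1: edi=4+1=5
cmp edi, 9  (cmp 5,9)
jl body: taken
after imul edx, 5: edx=30*5=150
after add edi, 1: edi=5+1=6
cmp edi, 9  (cmp 6,9)
jl body: taken
after imul edx, 5: edx=150*5=750
after add edi, 1: edi=6+1=7
cmp edi, 9  (cmp 7,9)
jl body: taken
after imul edx, 5: edx=750*5=3750
after add edi, 1: edi=7+1=8
cmp edi, 9  (cmp 8,9)
jl body: taken
after imul edx, 5: edx=3750*5=18750
after add edi, 1: edi=8+1=9
cmp edi, 9  (cmp 9,9)
jl body: not taken
after mod edx, 14: edx=18750%14=4
halt.
Total executed instructions: 25.

25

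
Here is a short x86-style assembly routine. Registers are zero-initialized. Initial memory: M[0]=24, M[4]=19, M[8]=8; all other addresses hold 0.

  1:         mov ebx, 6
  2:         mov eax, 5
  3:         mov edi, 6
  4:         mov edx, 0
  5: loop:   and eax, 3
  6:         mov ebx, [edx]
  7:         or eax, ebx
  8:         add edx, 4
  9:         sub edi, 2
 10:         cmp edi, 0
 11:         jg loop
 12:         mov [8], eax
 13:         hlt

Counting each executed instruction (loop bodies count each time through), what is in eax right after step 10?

25

mov ebx, 6 → ebx=6
mov eax, 5 → eax=5
mov edi, 6 → edi=6
mov edx, 0 → edx=0
and eax, 3 → eax=5&3=1
mov ebx, [edx] → ebx=M[0]=24
or eax, ebx → eax=1|24=25
add edx, 4 → edx=0+4=4
sub edi, 2 → edi=6-2=4
cmp edi, 0  (cmp 4,0)
After step 10: eax = 25.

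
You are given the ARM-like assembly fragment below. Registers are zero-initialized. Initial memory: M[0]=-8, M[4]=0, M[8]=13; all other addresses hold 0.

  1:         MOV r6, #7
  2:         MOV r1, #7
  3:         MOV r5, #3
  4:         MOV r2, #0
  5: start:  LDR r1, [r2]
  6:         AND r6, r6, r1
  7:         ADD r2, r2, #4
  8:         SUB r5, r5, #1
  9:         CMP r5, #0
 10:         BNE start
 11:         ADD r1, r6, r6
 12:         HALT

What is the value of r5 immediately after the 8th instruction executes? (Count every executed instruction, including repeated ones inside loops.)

MOV r6, #7 → r6=7
MOV r1, #7 → r1=7
MOV r5, #3 → r5=3
MOV r2, #0 → r2=0
LDR r1, [r2] → r1=M[0]=-8
AND r6, r6, r1 → r6=7&(-8)=0
ADD r2, r2, #4 → r2=0+4=4
SUB r5, r5, #1 → r5=3-1=2
After step 8: r5 = 2.

2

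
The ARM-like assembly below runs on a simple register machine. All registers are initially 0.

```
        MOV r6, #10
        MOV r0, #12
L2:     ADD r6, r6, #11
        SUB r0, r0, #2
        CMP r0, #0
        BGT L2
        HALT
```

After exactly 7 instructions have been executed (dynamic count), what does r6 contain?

r6=10
r0=12
r6=10+11=21
r0=12-2=10
CMP r0, #0  (cmp 10,0)
BGT L2: taken
r6=21+11=32
After step 7: r6 = 32.

32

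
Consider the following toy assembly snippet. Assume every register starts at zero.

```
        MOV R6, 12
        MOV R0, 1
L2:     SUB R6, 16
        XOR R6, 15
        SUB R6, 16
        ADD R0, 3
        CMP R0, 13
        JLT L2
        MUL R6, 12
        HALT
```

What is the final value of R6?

R6=12
R0=1
R6=12-16=-4
R6=(-4)^15=-13
R6=(-13)-16=-29
R0=1+3=4
CMP R0, 13  (cmp 4,13)
JLT L2: taken
R6=(-29)-16=-45
R6=(-45)^15=-36
R6=(-36)-16=-52
R0=4+3=7
CMP R0, 13  (cmp 7,13)
JLT L2: taken
R6=(-52)-16=-68
R6=(-68)^15=-77
R6=(-77)-16=-93
R0=7+3=10
CMP R0, 13  (cmp 10,13)
JLT L2: taken
R6=(-93)-16=-109
R6=(-109)^15=-100
R6=(-100)-16=-116
R0=10+3=13
CMP R0, 13  (cmp 13,13)
JLT L2: not taken
R6=(-116)*12=-1392
halt.

-1392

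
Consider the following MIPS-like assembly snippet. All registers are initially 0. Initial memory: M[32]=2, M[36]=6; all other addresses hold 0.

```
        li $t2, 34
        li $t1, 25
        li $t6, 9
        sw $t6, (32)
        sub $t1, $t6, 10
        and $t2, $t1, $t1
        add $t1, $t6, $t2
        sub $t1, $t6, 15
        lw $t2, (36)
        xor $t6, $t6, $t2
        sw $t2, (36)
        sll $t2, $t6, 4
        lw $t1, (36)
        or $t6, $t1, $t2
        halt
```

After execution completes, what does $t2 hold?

$t2=34
$t1=25
$t6=9
sw $t6, (32) → M[32]=9
$t1=9-10=-1
$t2=(-1)&(-1)=-1
$t1=9+(-1)=8
$t1=9-15=-6
$t2=M[36]=6
$t6=9^6=15
sw $t2, (36) → M[36]=6
$t2=15<<4=240
$t1=M[36]=6
$t6=6|240=246
halt.

240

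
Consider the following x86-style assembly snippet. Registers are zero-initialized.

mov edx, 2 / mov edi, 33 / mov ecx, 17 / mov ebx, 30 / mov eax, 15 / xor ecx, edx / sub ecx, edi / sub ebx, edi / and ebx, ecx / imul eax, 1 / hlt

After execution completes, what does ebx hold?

-16

mov edx, 2 → edx=2
mov edi, 33 → edi=33
mov ecx, 17 → ecx=17
mov ebx, 30 → ebx=30
mov eax, 15 → eax=15
xor ecx, edx → ecx=17^2=19
sub ecx, edi → ecx=19-33=-14
sub ebx, edi → ebx=30-33=-3
and ebx, ecx → ebx=(-3)&(-14)=-16
imul eax, 1 → eax=15*1=15
halt.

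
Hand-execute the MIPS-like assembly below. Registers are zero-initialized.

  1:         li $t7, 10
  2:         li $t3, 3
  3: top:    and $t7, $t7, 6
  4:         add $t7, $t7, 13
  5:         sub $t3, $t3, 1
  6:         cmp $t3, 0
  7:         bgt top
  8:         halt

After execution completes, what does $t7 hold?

$t7=10
$t3=3
$t7=10&6=2
$t7=2+13=15
$t3=3-1=2
cmp $t3, 0  (cmp 2,0)
bgt top: taken
$t7=15&6=6
$t7=6+13=19
$t3=2-1=1
cmp $t3, 0  (cmp 1,0)
bgt top: taken
$t7=19&6=2
$t7=2+13=15
$t3=1-1=0
cmp $t3, 0  (cmp 0,0)
bgt top: not taken
halt.

15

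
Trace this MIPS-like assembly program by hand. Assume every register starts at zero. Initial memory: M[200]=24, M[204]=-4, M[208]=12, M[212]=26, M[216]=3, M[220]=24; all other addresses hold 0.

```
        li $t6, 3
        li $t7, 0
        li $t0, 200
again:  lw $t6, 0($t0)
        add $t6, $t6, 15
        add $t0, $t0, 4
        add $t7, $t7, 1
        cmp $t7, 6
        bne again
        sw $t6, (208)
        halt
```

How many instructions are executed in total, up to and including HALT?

$t6=3
$t7=0
$t0=200
$t6=M[200]=24
$t6=24+15=39
$t0=200+4=204
$t7=0+1=1
cmp $t7, 6  (cmp 1,6)
bne again: taken
$t6=M[204]=-4
$t6=(-4)+15=11
$t0=204+4=208
$t7=1+1=2
cmp $t7, 6  (cmp 2,6)
bne again: taken
$t6=M[208]=12
$t6=12+15=27
$t0=208+4=212
$t7=2+1=3
cmp $t7, 6  (cmp 3,6)
bne again: taken
$t6=M[212]=26
$t6=26+15=41
$t0=212+4=216
$t7=3+1=4
cmp $t7, 6  (cmp 4,6)
bne again: taken
$t6=M[216]=3
$t6=3+15=18
$t0=216+4=220
$t7=4+1=5
cmp $t7, 6  (cmp 5,6)
bne again: taken
$t6=M[220]=24
$t6=24+15=39
$t0=220+4=224
$t7=5+1=6
cmp $t7, 6  (cmp 6,6)
bne again: not taken
sw $t6, (208) → M[208]=39
halt.
Total executed instructions: 41.

41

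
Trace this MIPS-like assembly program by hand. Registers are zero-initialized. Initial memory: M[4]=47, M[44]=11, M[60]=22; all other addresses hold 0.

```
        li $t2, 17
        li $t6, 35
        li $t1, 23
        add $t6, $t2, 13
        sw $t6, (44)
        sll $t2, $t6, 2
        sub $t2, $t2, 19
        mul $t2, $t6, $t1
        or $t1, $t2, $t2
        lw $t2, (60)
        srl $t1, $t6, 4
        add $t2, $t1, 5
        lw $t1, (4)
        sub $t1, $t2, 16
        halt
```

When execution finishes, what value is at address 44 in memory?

li $t2, 17 → $t2=17
li $t6, 35 → $t6=35
li $t1, 23 → $t1=23
add $t6, $t2, 13 → $t6=17+13=30
sw $t6, (44) → M[44]=30
sll $t2, $t6, 2 → $t2=30<<2=120
sub $t2, $t2, 19 → $t2=120-19=101
mul $t2, $t6, $t1 → $t2=30*23=690
or $t1, $t2, $t2 → $t1=690|690=690
lw $t2, (60) → $t2=M[60]=22
srl $t1, $t6, 4 → $t1=30>>4=1
add $t2, $t1, 5 → $t2=1+5=6
lw $t1, (4) → $t1=M[4]=47
sub $t1, $t2, 16 → $t1=6-16=-10
halt.

30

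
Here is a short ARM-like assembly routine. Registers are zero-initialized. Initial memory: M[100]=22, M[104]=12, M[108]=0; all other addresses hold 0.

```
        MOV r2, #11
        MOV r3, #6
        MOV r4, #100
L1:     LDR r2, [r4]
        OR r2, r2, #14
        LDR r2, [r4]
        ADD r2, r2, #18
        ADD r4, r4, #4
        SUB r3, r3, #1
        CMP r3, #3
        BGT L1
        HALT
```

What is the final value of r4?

112

after MOV r2, #11: r2=11
after MOV r3, #6: r3=6
after MOV r4, #100: r4=100
after LDR r2, [r4]: r2=M[100]=22
after OR r2, r2, #14: r2=22|14=30
after LDR r2, [r4]: r2=M[100]=22
after ADD r2, r2, #18: r2=22+18=40
after ADD r4, r4, #4: r4=100+4=104
after SUB r3, r3, #1: r3=6-1=5
CMP r3, #3  (cmp 5,3)
BGT L1: taken
after LDR r2, [r4]: r2=M[104]=12
after OR r2, r2, #14: r2=12|14=14
after LDR r2, [r4]: r2=M[104]=12
after ADD r2, r2, #18: r2=12+18=30
after ADD r4, r4, #4: r4=104+4=108
after SUB r3, r3, #1: r3=5-1=4
CMP r3, #3  (cmp 4,3)
BGT L1: taken
after LDR r2, [r4]: r2=M[108]=0
after OR r2, r2, #14: r2=0|14=14
after LDR r2, [r4]: r2=M[108]=0
after ADD r2, r2, #18: r2=0+18=18
after ADD r4, r4, #4: r4=108+4=112
after SUB r3, r3, #1: r3=4-1=3
CMP r3, #3  (cmp 3,3)
BGT L1: not taken
halt.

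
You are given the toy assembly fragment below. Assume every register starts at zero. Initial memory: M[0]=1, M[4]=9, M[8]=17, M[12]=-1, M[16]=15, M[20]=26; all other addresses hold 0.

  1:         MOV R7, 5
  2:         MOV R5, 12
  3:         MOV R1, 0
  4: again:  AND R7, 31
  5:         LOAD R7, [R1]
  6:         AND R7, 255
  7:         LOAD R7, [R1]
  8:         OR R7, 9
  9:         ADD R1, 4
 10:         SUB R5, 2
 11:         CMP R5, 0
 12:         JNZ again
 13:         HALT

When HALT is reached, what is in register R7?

27

R7=5
R5=12
R1=0
R7=5&31=5
R7=M[0]=1
R7=1&255=1
R7=M[0]=1
R7=1|9=9
R1=0+4=4
R5=12-2=10
CMP R5, 0  (cmp 10,0)
JNZ again: taken
R7=9&31=9
R7=M[4]=9
R7=9&255=9
R7=M[4]=9
R7=9|9=9
R1=4+4=8
R5=10-2=8
CMP R5, 0  (cmp 8,0)
JNZ again: taken
R7=9&31=9
R7=M[8]=17
R7=17&255=17
R7=M[8]=17
R7=17|9=25
R1=8+4=12
R5=8-2=6
CMP R5, 0  (cmp 6,0)
JNZ again: taken
R7=25&31=25
R7=M[12]=-1
R7=(-1)&255=255
R7=M[12]=-1
R7=(-1)|9=-1
R1=12+4=16
R5=6-2=4
CMP R5, 0  (cmp 4,0)
JNZ again: taken
R7=(-1)&31=31
R7=M[16]=15
R7=15&255=15
R7=M[16]=15
R7=15|9=15
R1=16+4=20
R5=4-2=2
CMP R5, 0  (cmp 2,0)
JNZ again: taken
R7=15&31=15
R7=M[20]=26
R7=26&255=26
R7=M[20]=26
R7=26|9=27
R1=20+4=24
R5=2-2=0
CMP R5, 0  (cmp 0,0)
JNZ again: not taken
halt.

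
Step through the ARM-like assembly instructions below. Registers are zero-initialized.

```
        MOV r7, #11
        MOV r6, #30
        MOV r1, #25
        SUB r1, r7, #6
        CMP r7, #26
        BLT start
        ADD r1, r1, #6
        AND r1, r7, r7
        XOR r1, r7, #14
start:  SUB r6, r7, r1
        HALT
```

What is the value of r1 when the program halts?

5

MOV r7, #11 → r7=11
MOV r6, #30 → r6=30
MOV r1, #25 → r1=25
SUB r1, r7, #6 → r1=11-6=5
CMP r7, #26  (cmp 11,26)
BLT start: taken
SUB r6, r7, r1 → r6=11-5=6
halt.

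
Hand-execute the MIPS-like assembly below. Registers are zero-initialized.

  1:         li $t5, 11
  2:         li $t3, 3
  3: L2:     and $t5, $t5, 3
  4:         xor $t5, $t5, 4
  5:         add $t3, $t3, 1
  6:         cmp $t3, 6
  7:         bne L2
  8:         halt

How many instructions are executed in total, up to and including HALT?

after li $t5, 11: $t5=11
after li $t3, 3: $t3=3
after and $t5, $t5, 3: $t5=11&3=3
after xor $t5, $t5, 4: $t5=3^4=7
after add $t3, $t3, 1: $t3=3+1=4
cmp $t3, 6  (cmp 4,6)
bne L2: taken
after and $t5, $t5, 3: $t5=7&3=3
after xor $t5, $t5, 4: $t5=3^4=7
after add $t3, $t3, 1: $t3=4+1=5
cmp $t3, 6  (cmp 5,6)
bne L2: taken
after and $t5, $t5, 3: $t5=7&3=3
after xor $t5, $t5, 4: $t5=3^4=7
after add $t3, $t3, 1: $t3=5+1=6
cmp $t3, 6  (cmp 6,6)
bne L2: not taken
halt.
Total executed instructions: 18.

18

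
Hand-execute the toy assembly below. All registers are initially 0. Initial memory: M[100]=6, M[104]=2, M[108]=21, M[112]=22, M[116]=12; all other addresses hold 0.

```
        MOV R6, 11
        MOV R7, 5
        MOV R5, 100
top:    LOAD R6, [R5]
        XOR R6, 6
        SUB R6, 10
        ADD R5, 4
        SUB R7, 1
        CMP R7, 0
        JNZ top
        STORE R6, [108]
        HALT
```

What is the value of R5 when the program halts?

R6=11
R7=5
R5=100
R6=M[100]=6
R6=6^6=0
R6=0-10=-10
R5=100+4=104
R7=5-1=4
CMP R7, 0  (cmp 4,0)
JNZ top: taken
R6=M[104]=2
R6=2^6=4
R6=4-10=-6
R5=104+4=108
R7=4-1=3
CMP R7, 0  (cmp 3,0)
JNZ top: taken
R6=M[108]=21
R6=21^6=19
R6=19-10=9
R5=108+4=112
R7=3-1=2
CMP R7, 0  (cmp 2,0)
JNZ top: taken
R6=M[112]=22
R6=22^6=16
R6=16-10=6
R5=112+4=116
R7=2-1=1
CMP R7, 0  (cmp 1,0)
JNZ top: taken
R6=M[116]=12
R6=12^6=10
R6=10-10=0
R5=116+4=120
R7=1-1=0
CMP R7, 0  (cmp 0,0)
JNZ top: not taken
STORE R6, [108] → M[108]=0
halt.

120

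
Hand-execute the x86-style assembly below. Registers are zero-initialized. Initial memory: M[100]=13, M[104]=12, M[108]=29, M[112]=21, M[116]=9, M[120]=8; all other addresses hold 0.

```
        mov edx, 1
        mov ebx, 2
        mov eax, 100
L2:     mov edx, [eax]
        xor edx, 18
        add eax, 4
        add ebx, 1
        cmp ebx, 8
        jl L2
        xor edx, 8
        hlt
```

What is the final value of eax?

124

after mov edx, 1: edx=1
after mov ebx, 2: ebx=2
after mov eax, 100: eax=100
after mov edx, [eax]: edx=M[100]=13
after xor edx, 18: edx=13^18=31
after add eax, 4: eax=100+4=104
after add ebx, 1: ebx=2+1=3
cmp ebx, 8  (cmp 3,8)
jl L2: taken
after mov edx, [eax]: edx=M[104]=12
after xor edx, 18: edx=12^18=30
after add eax, 4: eax=104+4=108
after add ebx, 1: ebx=3+1=4
cmp ebx, 8  (cmp 4,8)
jl L2: taken
after mov edx, [eax]: edx=M[108]=29
after xor edx, 18: edx=29^18=15
after add eax, 4: eax=108+4=112
after add ebx, 1: ebx=4+1=5
cmp ebx, 8  (cmp 5,8)
jl L2: taken
after mov edx, [eax]: edx=M[112]=21
after xor edx, 18: edx=21^18=7
after add eax, 4: eax=112+4=116
after add ebx, 1: ebx=5+1=6
cmp ebx, 8  (cmp 6,8)
jl L2: taken
after mov edx, [eax]: edx=M[116]=9
after xor edx, 18: edx=9^18=27
after add eax, 4: eax=116+4=120
after add ebx, 1: ebx=6+1=7
cmp ebx, 8  (cmp 7,8)
jl L2: taken
after mov edx, [eax]: edx=M[120]=8
after xor edx, 18: edx=8^18=26
after add eax, 4: eax=120+4=124
after add ebx, 1: ebx=7+1=8
cmp ebx, 8  (cmp 8,8)
jl L2: not taken
after xor edx, 8: edx=26^8=18
halt.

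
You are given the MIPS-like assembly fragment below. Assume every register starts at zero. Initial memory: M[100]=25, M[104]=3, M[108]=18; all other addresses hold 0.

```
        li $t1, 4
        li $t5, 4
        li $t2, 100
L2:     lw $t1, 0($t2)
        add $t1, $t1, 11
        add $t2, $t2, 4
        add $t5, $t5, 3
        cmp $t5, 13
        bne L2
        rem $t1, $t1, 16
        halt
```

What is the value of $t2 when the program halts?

$t1=4
$t5=4
$t2=100
$t1=M[100]=25
$t1=25+11=36
$t2=100+4=104
$t5=4+3=7
cmp $t5, 13  (cmp 7,13)
bne L2: taken
$t1=M[104]=3
$t1=3+11=14
$t2=104+4=108
$t5=7+3=10
cmp $t5, 13  (cmp 10,13)
bne L2: taken
$t1=M[108]=18
$t1=18+11=29
$t2=108+4=112
$t5=10+3=13
cmp $t5, 13  (cmp 13,13)
bne L2: not taken
$t1=29%16=13
halt.

112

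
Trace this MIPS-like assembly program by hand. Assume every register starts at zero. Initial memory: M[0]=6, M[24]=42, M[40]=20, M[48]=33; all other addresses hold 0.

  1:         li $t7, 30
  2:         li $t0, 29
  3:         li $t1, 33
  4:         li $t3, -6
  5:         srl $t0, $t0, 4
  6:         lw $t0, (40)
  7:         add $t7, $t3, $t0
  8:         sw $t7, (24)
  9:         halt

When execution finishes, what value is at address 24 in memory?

after li $t7, 30: $t7=30
after li $t0, 29: $t0=29
after li $t1, 33: $t1=33
after li $t3, -6: $t3=-6
after srl $t0, $t0, 4: $t0=29>>4=1
after lw $t0, (40): $t0=M[40]=20
after add $t7, $t3, $t0: $t7=(-6)+20=14
sw $t7, (24) → M[24]=14
halt.

14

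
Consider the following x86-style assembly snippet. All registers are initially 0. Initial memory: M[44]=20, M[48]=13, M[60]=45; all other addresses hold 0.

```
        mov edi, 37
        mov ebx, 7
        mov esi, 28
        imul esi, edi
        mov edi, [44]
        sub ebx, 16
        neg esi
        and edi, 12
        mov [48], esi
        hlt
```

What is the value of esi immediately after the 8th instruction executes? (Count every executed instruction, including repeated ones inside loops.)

-1036

edi=37
ebx=7
esi=28
esi=28*37=1036
edi=M[44]=20
ebx=7-16=-9
esi=-(1036)=-1036
edi=20&12=4
After step 8: esi = -1036.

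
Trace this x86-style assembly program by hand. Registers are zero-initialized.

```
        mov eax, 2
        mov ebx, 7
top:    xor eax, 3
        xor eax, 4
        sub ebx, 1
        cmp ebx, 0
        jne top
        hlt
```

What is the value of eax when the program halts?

mov eax, 2 → eax=2
mov ebx, 7 → ebx=7
xor eax, 3 → eax=2^3=1
xor eax, 4 → eax=1^4=5
sub ebx, 1 → ebx=7-1=6
cmp ebx, 0  (cmp 6,0)
jne top: taken
xor eax, 3 → eax=5^3=6
xor eax, 4 → eax=6^4=2
sub ebx, 1 → ebx=6-1=5
cmp ebx, 0  (cmp 5,0)
jne top: taken
xor eax, 3 → eax=2^3=1
xor eax, 4 → eax=1^4=5
sub ebx, 1 → ebx=5-1=4
cmp ebx, 0  (cmp 4,0)
jne top: taken
xor eax, 3 → eax=5^3=6
xor eax, 4 → eax=6^4=2
sub ebx, 1 → ebx=4-1=3
cmp ebx, 0  (cmp 3,0)
jne top: taken
xor eax, 3 → eax=2^3=1
xor eax, 4 → eax=1^4=5
sub ebx, 1 → ebx=3-1=2
cmp ebx, 0  (cmp 2,0)
jne top: taken
xor eax, 3 → eax=5^3=6
xor eax, 4 → eax=6^4=2
sub ebx, 1 → ebx=2-1=1
cmp ebx, 0  (cmp 1,0)
jne top: taken
xor eax, 3 → eax=2^3=1
xor eax, 4 → eax=1^4=5
sub ebx, 1 → ebx=1-1=0
cmp ebx, 0  (cmp 0,0)
jne top: not taken
halt.

5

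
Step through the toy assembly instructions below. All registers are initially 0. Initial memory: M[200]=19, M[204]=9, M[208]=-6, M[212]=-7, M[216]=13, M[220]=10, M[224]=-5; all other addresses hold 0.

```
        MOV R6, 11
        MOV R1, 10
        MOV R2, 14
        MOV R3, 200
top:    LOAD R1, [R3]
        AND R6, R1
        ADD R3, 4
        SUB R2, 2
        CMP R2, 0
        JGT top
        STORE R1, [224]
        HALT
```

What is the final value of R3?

MOV R6, 11 → R6=11
MOV R1, 10 → R1=10
MOV R2, 14 → R2=14
MOV R3, 200 → R3=200
LOAD R1, [R3] → R1=M[200]=19
AND R6, R1 → R6=11&19=3
ADD R3, 4 → R3=200+4=204
SUB R2, 2 → R2=14-2=12
CMP R2, 0  (cmp 12,0)
JGT top: taken
LOAD R1, [R3] → R1=M[204]=9
AND R6, R1 → R6=3&9=1
ADD R3, 4 → R3=204+4=208
SUB R2, 2 → R2=12-2=10
CMP R2, 0  (cmp 10,0)
JGT top: taken
LOAD R1, [R3] → R1=M[208]=-6
AND R6, R1 → R6=1&(-6)=0
ADD R3, 4 → R3=208+4=212
SUB R2, 2 → R2=10-2=8
CMP R2, 0  (cmp 8,0)
JGT top: taken
LOAD R1, [R3] → R1=M[212]=-7
AND R6, R1 → R6=0&(-7)=0
ADD R3, 4 → R3=212+4=216
SUB R2, 2 → R2=8-2=6
CMP R2, 0  (cmp 6,0)
JGT top: taken
LOAD R1, [R3] → R1=M[216]=13
AND R6, R1 → R6=0&13=0
ADD R3, 4 → R3=216+4=220
SUB R2, 2 → R2=6-2=4
CMP R2, 0  (cmp 4,0)
JGT top: taken
LOAD R1, [R3] → R1=M[220]=10
AND R6, R1 → R6=0&10=0
ADD R3, 4 → R3=220+4=224
SUB R2, 2 → R2=4-2=2
CMP R2, 0  (cmp 2,0)
JGT top: taken
LOAD R1, [R3] → R1=M[224]=-5
AND R6, R1 → R6=0&(-5)=0
ADD R3, 4 → R3=224+4=228
SUB R2, 2 → R2=2-2=0
CMP R2, 0  (cmp 0,0)
JGT top: not taken
STORE R1, [224] → M[224]=-5
halt.

228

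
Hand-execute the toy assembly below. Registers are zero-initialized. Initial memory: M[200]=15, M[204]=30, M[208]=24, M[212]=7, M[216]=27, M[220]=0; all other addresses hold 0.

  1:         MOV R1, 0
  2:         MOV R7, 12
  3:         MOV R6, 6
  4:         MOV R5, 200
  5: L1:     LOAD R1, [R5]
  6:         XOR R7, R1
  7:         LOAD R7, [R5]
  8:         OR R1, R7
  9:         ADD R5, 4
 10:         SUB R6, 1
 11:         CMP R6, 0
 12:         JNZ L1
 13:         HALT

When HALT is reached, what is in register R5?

224

MOV R1, 0 → R1=0
MOV R7, 12 → R7=12
MOV R6, 6 → R6=6
MOV R5, 200 → R5=200
LOAD R1, [R5] → R1=M[200]=15
XOR R7, R1 → R7=12^15=3
LOAD R7, [R5] → R7=M[200]=15
OR R1, R7 → R1=15|15=15
ADD R5, 4 → R5=200+4=204
SUB R6, 1 → R6=6-1=5
CMP R6, 0  (cmp 5,0)
JNZ L1: taken
LOAD R1, [R5] → R1=M[204]=30
XOR R7, R1 → R7=15^30=17
LOAD R7, [R5] → R7=M[204]=30
OR R1, R7 → R1=30|30=30
ADD R5, 4 → R5=204+4=208
SUB R6, 1 → R6=5-1=4
CMP R6, 0  (cmp 4,0)
JNZ L1: taken
LOAD R1, [R5] → R1=M[208]=24
XOR R7, R1 → R7=30^24=6
LOAD R7, [R5] → R7=M[208]=24
OR R1, R7 → R1=24|24=24
ADD R5, 4 → R5=208+4=212
SUB R6, 1 → R6=4-1=3
CMP R6, 0  (cmp 3,0)
JNZ L1: taken
LOAD R1, [R5] → R1=M[212]=7
XOR R7, R1 → R7=24^7=31
LOAD R7, [R5] → R7=M[212]=7
OR R1, R7 → R1=7|7=7
ADD R5, 4 → R5=212+4=216
SUB R6, 1 → R6=3-1=2
CMP R6, 0  (cmp 2,0)
JNZ L1: taken
LOAD R1, [R5] → R1=M[216]=27
XOR R7, R1 → R7=7^27=28
LOAD R7, [R5] → R7=M[216]=27
OR R1, R7 → R1=27|27=27
ADD R5, 4 → R5=216+4=220
SUB R6, 1 → R6=2-1=1
CMP R6, 0  (cmp 1,0)
JNZ L1: taken
LOAD R1, [R5] → R1=M[220]=0
XOR R7, R1 → R7=27^0=27
LOAD R7, [R5] → R7=M[220]=0
OR R1, R7 → R1=0|0=0
ADD R5, 4 → R5=220+4=224
SUB R6, 1 → R6=1-1=0
CMP R6, 0  (cmp 0,0)
JNZ L1: not taken
halt.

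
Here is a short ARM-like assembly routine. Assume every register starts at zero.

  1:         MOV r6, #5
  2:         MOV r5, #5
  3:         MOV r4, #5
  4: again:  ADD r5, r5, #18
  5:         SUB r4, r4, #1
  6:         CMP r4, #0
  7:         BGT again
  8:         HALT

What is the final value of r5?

95

r6=5
r5=5
r4=5
r5=5+18=23
r4=5-1=4
CMP r4, #0  (cmp 4,0)
BGT again: taken
r5=23+18=41
r4=4-1=3
CMP r4, #0  (cmp 3,0)
BGT again: taken
r5=41+18=59
r4=3-1=2
CMP r4, #0  (cmp 2,0)
BGT again: taken
r5=59+18=77
r4=2-1=1
CMP r4, #0  (cmp 1,0)
BGT again: taken
r5=77+18=95
r4=1-1=0
CMP r4, #0  (cmp 0,0)
BGT again: not taken
halt.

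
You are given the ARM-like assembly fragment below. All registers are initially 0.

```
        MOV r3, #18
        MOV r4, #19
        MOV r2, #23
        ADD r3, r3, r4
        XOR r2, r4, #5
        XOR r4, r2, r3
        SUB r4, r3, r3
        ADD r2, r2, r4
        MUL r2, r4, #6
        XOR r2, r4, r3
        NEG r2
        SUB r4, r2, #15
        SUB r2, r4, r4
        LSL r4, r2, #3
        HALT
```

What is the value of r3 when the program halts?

r3=18
r4=19
r2=23
r3=18+19=37
r2=19^5=22
r4=22^37=51
r4=37-37=0
r2=22+0=22
r2=0*6=0
r2=0^37=37
r2=-(37)=-37
r4=(-37)-15=-52
r2=(-52)-(-52)=0
r4=0<<3=0
halt.

37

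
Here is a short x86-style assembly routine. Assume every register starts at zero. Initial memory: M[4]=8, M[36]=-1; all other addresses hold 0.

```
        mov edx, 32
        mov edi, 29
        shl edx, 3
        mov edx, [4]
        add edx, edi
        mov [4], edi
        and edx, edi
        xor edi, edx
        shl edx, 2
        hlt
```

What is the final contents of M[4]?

mov edx, 32 → edx=32
mov edi, 29 → edi=29
shl edx, 3 → edx=32<<3=256
mov edx, [4] → edx=M[4]=8
add edx, edi → edx=8+29=37
mov [4], edi → M[4]=29
and edx, edi → edx=37&29=5
xor edi, edx → edi=29^5=24
shl edx, 2 → edx=5<<2=20
halt.

29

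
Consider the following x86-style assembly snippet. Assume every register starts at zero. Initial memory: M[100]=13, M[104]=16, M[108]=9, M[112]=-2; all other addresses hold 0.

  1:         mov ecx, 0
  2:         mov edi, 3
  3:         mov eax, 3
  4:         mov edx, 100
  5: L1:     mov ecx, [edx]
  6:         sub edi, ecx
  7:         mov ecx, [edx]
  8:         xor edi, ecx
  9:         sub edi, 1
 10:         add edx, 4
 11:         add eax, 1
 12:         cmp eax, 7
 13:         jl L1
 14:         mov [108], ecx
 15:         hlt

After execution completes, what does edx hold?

116

mov ecx, 0 → ecx=0
mov edi, 3 → edi=3
mov eax, 3 → eax=3
mov edx, 100 → edx=100
mov ecx, [edx] → ecx=M[100]=13
sub edi, ecx → edi=3-13=-10
mov ecx, [edx] → ecx=M[100]=13
xor edi, ecx → edi=(-10)^13=-5
sub edi, 1 → edi=(-5)-1=-6
add edx, 4 → edx=100+4=104
add eax, 1 → eax=3+1=4
cmp eax, 7  (cmp 4,7)
jl L1: taken
mov ecx, [edx] → ecx=M[104]=16
sub edi, ecx → edi=(-6)-16=-22
mov ecx, [edx] → ecx=M[104]=16
xor edi, ecx → edi=(-22)^16=-6
sub edi, 1 → edi=(-6)-1=-7
add edx, 4 → edx=104+4=108
add eax, 1 → eax=4+1=5
cmp eax, 7  (cmp 5,7)
jl L1: taken
mov ecx, [edx] → ecx=M[108]=9
sub edi, ecx → edi=(-7)-9=-16
mov ecx, [edx] → ecx=M[108]=9
xor edi, ecx → edi=(-16)^9=-7
sub edi, 1 → edi=(-7)-1=-8
add edx, 4 → edx=108+4=112
add eax, 1 → eax=5+1=6
cmp eax, 7  (cmp 6,7)
jl L1: taken
mov ecx, [edx] → ecx=M[112]=-2
sub edi, ecx → edi=(-8)-(-2)=-6
mov ecx, [edx] → ecx=M[112]=-2
xor edi, ecx → edi=(-6)^(-2)=4
sub edi, 1 → edi=4-1=3
add edx, 4 → edx=112+4=116
add eax, 1 → eax=6+1=7
cmp eax, 7  (cmp 7,7)
jl L1: not taken
mov [108], ecx → M[108]=-2
halt.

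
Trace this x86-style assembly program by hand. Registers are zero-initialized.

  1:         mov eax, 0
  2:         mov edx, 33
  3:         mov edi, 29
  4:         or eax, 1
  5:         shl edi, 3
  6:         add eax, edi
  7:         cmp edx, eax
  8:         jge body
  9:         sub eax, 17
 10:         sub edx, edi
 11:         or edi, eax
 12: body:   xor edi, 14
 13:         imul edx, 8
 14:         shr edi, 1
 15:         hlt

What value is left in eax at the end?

after mov eax, 0: eax=0
after mov edx, 33: edx=33
after mov edi, 29: edi=29
after or eax, 1: eax=0|1=1
after shl edi, 3: edi=29<<3=232
after add eax, edi: eax=1+232=233
cmp edx, eax  (cmp 33,233)
jge body: not taken
after sub eax, 17: eax=233-17=216
after sub edx, edi: edx=33-232=-199
after or edi, eax: edi=232|216=248
after xor edi, 14: edi=248^14=246
after imul edx, 8: edx=(-199)*8=-1592
after shr edi, 1: edi=246>>1=123
halt.

216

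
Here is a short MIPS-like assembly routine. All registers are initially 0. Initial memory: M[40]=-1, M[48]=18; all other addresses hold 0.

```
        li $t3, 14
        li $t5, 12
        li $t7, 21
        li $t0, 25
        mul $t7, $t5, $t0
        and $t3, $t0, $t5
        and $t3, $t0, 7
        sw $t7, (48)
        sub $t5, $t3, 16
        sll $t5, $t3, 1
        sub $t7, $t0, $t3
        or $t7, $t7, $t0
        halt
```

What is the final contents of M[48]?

$t3=14
$t5=12
$t7=21
$t0=25
$t7=12*25=300
$t3=25&12=8
$t3=25&7=1
sw $t7, (48) → M[48]=300
$t5=1-16=-15
$t5=1<<1=2
$t7=25-1=24
$t7=24|25=25
halt.

300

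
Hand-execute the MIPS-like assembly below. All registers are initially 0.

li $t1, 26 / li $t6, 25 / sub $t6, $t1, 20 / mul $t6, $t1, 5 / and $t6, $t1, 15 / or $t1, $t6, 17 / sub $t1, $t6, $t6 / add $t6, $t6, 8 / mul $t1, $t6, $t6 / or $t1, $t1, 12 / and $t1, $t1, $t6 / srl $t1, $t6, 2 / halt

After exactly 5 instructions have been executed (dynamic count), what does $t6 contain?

10

after li $t1, 26: $t1=26
after li $t6, 25: $t6=25
after sub $t6, $t1, 20: $t6=26-20=6
after mul $t6, $t1, 5: $t6=26*5=130
after and $t6, $t1, 15: $t6=26&15=10
After step 5: $t6 = 10.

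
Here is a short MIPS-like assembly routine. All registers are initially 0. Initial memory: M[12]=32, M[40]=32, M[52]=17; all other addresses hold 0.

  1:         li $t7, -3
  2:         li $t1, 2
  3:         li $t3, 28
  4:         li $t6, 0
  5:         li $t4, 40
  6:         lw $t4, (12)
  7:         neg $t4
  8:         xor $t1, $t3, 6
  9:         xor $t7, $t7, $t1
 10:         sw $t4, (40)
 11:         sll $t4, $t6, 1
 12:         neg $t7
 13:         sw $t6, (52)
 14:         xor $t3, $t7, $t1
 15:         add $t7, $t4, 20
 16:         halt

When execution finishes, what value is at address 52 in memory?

0

$t7=-3
$t1=2
$t3=28
$t6=0
$t4=40
$t4=M[12]=32
$t4=-(32)=-32
$t1=28^6=26
$t7=(-3)^26=-25
sw $t4, (40) → M[40]=-32
$t4=0<<1=0
$t7=-(-25)=25
sw $t6, (52) → M[52]=0
$t3=25^26=3
$t7=0+20=20
halt.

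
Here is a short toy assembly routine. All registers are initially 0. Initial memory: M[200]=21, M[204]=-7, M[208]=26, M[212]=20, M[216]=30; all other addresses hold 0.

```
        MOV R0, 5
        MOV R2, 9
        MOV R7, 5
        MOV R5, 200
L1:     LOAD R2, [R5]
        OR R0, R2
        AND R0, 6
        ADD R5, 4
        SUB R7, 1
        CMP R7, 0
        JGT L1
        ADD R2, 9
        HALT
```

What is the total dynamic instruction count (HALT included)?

MOV R0, 5 → R0=5
MOV R2, 9 → R2=9
MOV R7, 5 → R7=5
MOV R5, 200 → R5=200
LOAD R2, [R5] → R2=M[200]=21
OR R0, R2 → R0=5|21=21
AND R0, 6 → R0=21&6=4
ADD R5, 4 → R5=200+4=204
SUB R7, 1 → R7=5-1=4
CMP R7, 0  (cmp 4,0)
JGT L1: taken
LOAD R2, [R5] → R2=M[204]=-7
OR R0, R2 → R0=4|(-7)=-3
AND R0, 6 → R0=(-3)&6=4
ADD R5, 4 → R5=204+4=208
SUB R7, 1 → R7=4-1=3
CMP R7, 0  (cmp 3,0)
JGT L1: taken
LOAD R2, [R5] → R2=M[208]=26
OR R0, R2 → R0=4|26=30
AND R0, 6 → R0=30&6=6
ADD R5, 4 → R5=208+4=212
SUB R7, 1 → R7=3-1=2
CMP R7, 0  (cmp 2,0)
JGT L1: taken
LOAD R2, [R5] → R2=M[212]=20
OR R0, R2 → R0=6|20=22
AND R0, 6 → R0=22&6=6
ADD R5, 4 → R5=212+4=216
SUB R7, 1 → R7=2-1=1
CMP R7, 0  (cmp 1,0)
JGT L1: taken
LOAD R2, [R5] → R2=M[216]=30
OR R0, R2 → R0=6|30=30
AND R0, 6 → R0=30&6=6
ADD R5, 4 → R5=216+4=220
SUB R7, 1 → R7=1-1=0
CMP R7, 0  (cmp 0,0)
JGT L1: not taken
ADD R2, 9 → R2=30+9=39
halt.
Total executed instructions: 41.

41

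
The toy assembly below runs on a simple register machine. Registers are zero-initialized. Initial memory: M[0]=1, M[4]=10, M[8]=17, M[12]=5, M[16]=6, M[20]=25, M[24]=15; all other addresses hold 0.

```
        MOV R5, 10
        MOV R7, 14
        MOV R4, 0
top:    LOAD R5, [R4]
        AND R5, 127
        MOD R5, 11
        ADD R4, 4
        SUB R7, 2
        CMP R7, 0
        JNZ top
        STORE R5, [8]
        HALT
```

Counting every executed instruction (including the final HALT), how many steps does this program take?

MOV R5, 10 → R5=10
MOV R7, 14 → R7=14
MOV R4, 0 → R4=0
LOAD R5, [R4] → R5=M[0]=1
AND R5, 127 → R5=1&127=1
MOD R5, 11 → R5=1%11=1
ADD R4, 4 → R4=0+4=4
SUB R7, 2 → R7=14-2=12
CMP R7, 0  (cmp 12,0)
JNZ top: taken
LOAD R5, [R4] → R5=M[4]=10
AND R5, 127 → R5=10&127=10
MOD R5, 11 → R5=10%11=10
ADD R4, 4 → R4=4+4=8
SUB R7, 2 → R7=12-2=10
CMP R7, 0  (cmp 10,0)
JNZ top: taken
LOAD R5, [R4] → R5=M[8]=17
AND R5, 127 → R5=17&127=17
MOD R5, 11 → R5=17%11=6
ADD R4, 4 → R4=8+4=12
SUB R7, 2 → R7=10-2=8
CMP R7, 0  (cmp 8,0)
JNZ top: taken
LOAD R5, [R4] → R5=M[12]=5
AND R5, 127 → R5=5&127=5
MOD R5, 11 → R5=5%11=5
ADD R4, 4 → R4=12+4=16
SUB R7, 2 → R7=8-2=6
CMP R7, 0  (cmp 6,0)
JNZ top: taken
LOAD R5, [R4] → R5=M[16]=6
AND R5, 127 → R5=6&127=6
MOD R5, 11 → R5=6%11=6
ADD R4, 4 → R4=16+4=20
SUB R7, 2 → R7=6-2=4
CMP R7, 0  (cmp 4,0)
JNZ top: taken
LOAD R5, [R4] → R5=M[20]=25
AND R5, 127 → R5=25&127=25
MOD R5, 11 → R5=25%11=3
ADD R4, 4 → R4=20+4=24
SUB R7, 2 → R7=4-2=2
CMP R7, 0  (cmp 2,0)
JNZ top: taken
LOAD R5, [R4] → R5=M[24]=15
AND R5, 127 → R5=15&127=15
MOD R5, 11 → R5=15%11=4
ADD R4, 4 → R4=24+4=28
SUB R7, 2 → R7=2-2=0
CMP R7, 0  (cmp 0,0)
JNZ top: not taken
STORE R5, [8] → M[8]=4
halt.
Total executed instructions: 54.

54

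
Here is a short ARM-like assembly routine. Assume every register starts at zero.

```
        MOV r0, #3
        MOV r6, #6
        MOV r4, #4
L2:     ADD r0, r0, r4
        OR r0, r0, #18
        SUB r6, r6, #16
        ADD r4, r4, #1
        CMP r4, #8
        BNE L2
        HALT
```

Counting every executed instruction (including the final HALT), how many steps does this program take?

MOV r0, #3 → r0=3
MOV r6, #6 → r6=6
MOV r4, #4 → r4=4
ADD r0, r0, r4 → r0=3+4=7
OR r0, r0, #18 → r0=7|18=23
SUB r6, r6, #16 → r6=6-16=-10
ADD r4, r4, #1 → r4=4+1=5
CMP r4, #8  (cmp 5,8)
BNE L2: taken
ADD r0, r0, r4 → r0=23+5=28
OR r0, r0, #18 → r0=28|18=30
SUB r6, r6, #16 → r6=(-10)-16=-26
ADD r4, r4, #1 → r4=5+1=6
CMP r4, #8  (cmp 6,8)
BNE L2: taken
ADD r0, r0, r4 → r0=30+6=36
OR r0, r0, #18 → r0=36|18=54
SUB r6, r6, #16 → r6=(-26)-16=-42
ADD r4, r4, #1 → r4=6+1=7
CMP r4, #8  (cmp 7,8)
BNE L2: taken
ADD r0, r0, r4 → r0=54+7=61
OR r0, r0, #18 → r0=61|18=63
SUB r6, r6, #16 → r6=(-42)-16=-58
ADD r4, r4, #1 → r4=7+1=8
CMP r4, #8  (cmp 8,8)
BNE L2: not taken
halt.
Total executed instructions: 28.

28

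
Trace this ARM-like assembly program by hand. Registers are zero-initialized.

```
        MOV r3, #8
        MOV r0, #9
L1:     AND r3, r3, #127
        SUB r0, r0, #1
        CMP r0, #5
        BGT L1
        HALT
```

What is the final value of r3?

8

r3=8
r0=9
r3=8&127=8
r0=9-1=8
CMP r0, #5  (cmp 8,5)
BGT L1: taken
r3=8&127=8
r0=8-1=7
CMP r0, #5  (cmp 7,5)
BGT L1: taken
r3=8&127=8
r0=7-1=6
CMP r0, #5  (cmp 6,5)
BGT L1: taken
r3=8&127=8
r0=6-1=5
CMP r0, #5  (cmp 5,5)
BGT L1: not taken
halt.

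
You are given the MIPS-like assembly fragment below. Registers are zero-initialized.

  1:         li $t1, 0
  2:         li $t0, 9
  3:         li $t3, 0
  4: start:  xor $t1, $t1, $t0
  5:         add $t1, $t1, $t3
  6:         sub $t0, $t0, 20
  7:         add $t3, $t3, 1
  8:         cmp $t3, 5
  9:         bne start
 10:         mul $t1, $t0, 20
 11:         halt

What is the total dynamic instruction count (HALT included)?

35

$t1=0
$t0=9
$t3=0
$t1=0^9=9
$t1=9+0=9
$t0=9-20=-11
$t3=0+1=1
cmp $t3, 5  (cmp 1,5)
bne start: taken
$t1=9^(-11)=-4
$t1=(-4)+1=-3
$t0=(-11)-20=-31
$t3=1+1=2
cmp $t3, 5  (cmp 2,5)
bne start: taken
$t1=(-3)^(-31)=28
$t1=28+2=30
$t0=(-31)-20=-51
$t3=2+1=3
cmp $t3, 5  (cmp 3,5)
bne start: taken
$t1=30^(-51)=-45
$t1=(-45)+3=-42
$t0=(-51)-20=-71
$t3=3+1=4
cmp $t3, 5  (cmp 4,5)
bne start: taken
$t1=(-42)^(-71)=111
$t1=111+4=115
$t0=(-71)-20=-91
$t3=4+1=5
cmp $t3, 5  (cmp 5,5)
bne start: not taken
$t1=(-91)*20=-1820
halt.
Total executed instructions: 35.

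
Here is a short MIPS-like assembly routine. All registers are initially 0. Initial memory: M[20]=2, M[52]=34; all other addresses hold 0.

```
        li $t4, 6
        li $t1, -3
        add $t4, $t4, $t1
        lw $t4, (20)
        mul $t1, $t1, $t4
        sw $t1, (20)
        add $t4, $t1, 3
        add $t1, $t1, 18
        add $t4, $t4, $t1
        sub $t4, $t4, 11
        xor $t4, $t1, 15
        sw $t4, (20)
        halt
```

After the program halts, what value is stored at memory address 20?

li $t4, 6 → $t4=6
li $t1, -3 → $t1=-3
add $t4, $t4, $t1 → $t4=6+(-3)=3
lw $t4, (20) → $t4=M[20]=2
mul $t1, $t1, $t4 → $t1=(-3)*2=-6
sw $t1, (20) → M[20]=-6
add $t4, $t1, 3 → $t4=(-6)+3=-3
add $t1, $t1, 18 → $t1=(-6)+18=12
add $t4, $t4, $t1 → $t4=(-3)+12=9
sub $t4, $t4, 11 → $t4=9-11=-2
xor $t4, $t1, 15 → $t4=12^15=3
sw $t4, (20) → M[20]=3
halt.

3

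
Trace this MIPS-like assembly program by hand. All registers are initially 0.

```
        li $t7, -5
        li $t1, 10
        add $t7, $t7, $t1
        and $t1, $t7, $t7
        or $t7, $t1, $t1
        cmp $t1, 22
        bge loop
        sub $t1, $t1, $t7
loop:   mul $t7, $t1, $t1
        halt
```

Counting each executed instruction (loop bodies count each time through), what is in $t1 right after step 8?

0

li $t7, -5 → $t7=-5
li $t1, 10 → $t1=10
add $t7, $t7, $t1 → $t7=(-5)+10=5
and $t1, $t7, $t7 → $t1=5&5=5
or $t7, $t1, $t1 → $t7=5|5=5
cmp $t1, 22  (cmp 5,22)
bge loop: not taken
sub $t1, $t1, $t7 → $t1=5-5=0
After step 8: $t1 = 0.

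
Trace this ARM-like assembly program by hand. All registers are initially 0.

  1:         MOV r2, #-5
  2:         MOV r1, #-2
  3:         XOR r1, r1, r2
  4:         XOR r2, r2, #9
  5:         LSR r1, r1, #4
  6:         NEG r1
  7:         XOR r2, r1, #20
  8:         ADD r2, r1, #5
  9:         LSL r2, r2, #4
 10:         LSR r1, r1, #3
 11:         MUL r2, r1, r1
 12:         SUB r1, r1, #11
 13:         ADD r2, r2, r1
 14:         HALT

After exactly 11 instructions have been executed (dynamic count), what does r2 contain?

0

after MOV r2, #-5: r2=-5
after MOV r1, #-2: r1=-2
after XOR r1, r1, r2: r1=(-2)^(-5)=5
after XOR r2, r2, #9: r2=(-5)^9=-14
after LSR r1, r1, #4: r1=5>>4=0
after NEG r1: r1=-(0)=0
after XOR r2, r1, #20: r2=0^20=20
after ADD r2, r1, #5: r2=0+5=5
after LSL r2, r2, #4: r2=5<<4=80
after LSR r1, r1, #3: r1=0>>3=0
after MUL r2, r1, r1: r2=0*0=0
After step 11: r2 = 0.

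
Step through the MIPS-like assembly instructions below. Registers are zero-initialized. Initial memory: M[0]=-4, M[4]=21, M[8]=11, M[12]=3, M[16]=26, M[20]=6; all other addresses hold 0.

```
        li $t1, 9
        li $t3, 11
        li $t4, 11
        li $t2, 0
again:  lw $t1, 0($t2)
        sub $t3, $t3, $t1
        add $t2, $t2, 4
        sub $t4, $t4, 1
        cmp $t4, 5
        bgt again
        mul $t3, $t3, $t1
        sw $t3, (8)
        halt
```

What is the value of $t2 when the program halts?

24

after li $t1, 9: $t1=9
after li $t3, 11: $t3=11
after li $t4, 11: $t4=11
after li $t2, 0: $t2=0
after lw $t1, 0($t2): $t1=M[0]=-4
after sub $t3, $t3, $t1: $t3=11-(-4)=15
after add $t2, $t2, 4: $t2=0+4=4
after sub $t4, $t4, 1: $t4=11-1=10
cmp $t4, 5  (cmp 10,5)
bgt again: taken
after lw $t1, 0($t2): $t1=M[4]=21
after sub $t3, $t3, $t1: $t3=15-21=-6
after add $t2, $t2, 4: $t2=4+4=8
after sub $t4, $t4, 1: $t4=10-1=9
cmp $t4, 5  (cmp 9,5)
bgt again: taken
after lw $t1, 0($t2): $t1=M[8]=11
after sub $t3, $t3, $t1: $t3=(-6)-11=-17
after add $t2, $t2, 4: $t2=8+4=12
after sub $t4, $t4, 1: $t4=9-1=8
cmp $t4, 5  (cmp 8,5)
bgt again: taken
after lw $t1, 0($t2): $t1=M[12]=3
after sub $t3, $t3, $t1: $t3=(-17)-3=-20
after add $t2, $t2, 4: $t2=12+4=16
after sub $t4, $t4, 1: $t4=8-1=7
cmp $t4, 5  (cmp 7,5)
bgt again: taken
after lw $t1, 0($t2): $t1=M[16]=26
after sub $t3, $t3, $t1: $t3=(-20)-26=-46
after add $t2, $t2, 4: $t2=16+4=20
after sub $t4, $t4, 1: $t4=7-1=6
cmp $t4, 5  (cmp 6,5)
bgt again: taken
after lw $t1, 0($t2): $t1=M[20]=6
after sub $t3, $t3, $t1: $t3=(-46)-6=-52
after add $t2, $t2, 4: $t2=20+4=24
after sub $t4, $t4, 1: $t4=6-1=5
cmp $t4, 5  (cmp 5,5)
bgt again: not taken
after mul $t3, $t3, $t1: $t3=(-52)*6=-312
sw $t3, (8) → M[8]=-312
halt.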